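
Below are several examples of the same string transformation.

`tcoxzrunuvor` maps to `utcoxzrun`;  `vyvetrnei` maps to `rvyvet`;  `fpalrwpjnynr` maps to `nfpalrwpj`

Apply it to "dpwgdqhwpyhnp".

What's happening: delete the last 3 characters, then move the last character to the front.
Doing the same to "dpwgdqhwpyhnp": "ydpwgdqhwp".
(Check on "vyvetrnei": → "vyvetr" → "rvyvet" ✓)

ydpwgdqhwp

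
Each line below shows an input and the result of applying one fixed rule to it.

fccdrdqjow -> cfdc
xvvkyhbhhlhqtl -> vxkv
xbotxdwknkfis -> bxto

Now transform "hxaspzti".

The rule is to swap each adjacent pair of characters (1↔2, 3↔4, ...), then keep only the first 4 characters.
Applying that to "hxaspzti" gives "xhsa".

xhsa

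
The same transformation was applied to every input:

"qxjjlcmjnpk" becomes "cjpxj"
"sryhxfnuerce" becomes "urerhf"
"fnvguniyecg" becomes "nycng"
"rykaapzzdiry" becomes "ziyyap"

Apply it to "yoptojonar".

The pattern: keep every other character starting from the second (positions 2nd, 4th, 6th, ...), then move the last 3 characters to the front (rotate right by 3).
Working it through for "yoptojonar": intermediate "otjnr", final "jnrot".

jnrot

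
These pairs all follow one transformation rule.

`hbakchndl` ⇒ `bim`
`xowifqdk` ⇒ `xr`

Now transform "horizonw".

sp

The transformation: shift every letter 1 place forward in the alphabet (wrapping around), then keep one character in every 3, starting at position 3 (positions 3rd, 6th, 9th, ...).
"horizonw" → "ipsjapox" → "sp".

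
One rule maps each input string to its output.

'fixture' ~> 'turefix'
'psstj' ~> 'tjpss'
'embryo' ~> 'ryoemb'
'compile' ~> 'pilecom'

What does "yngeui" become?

Each output is the input with this applied: move the first 3 characters to the end (rotate left by 3).
"yngeui" → "euiyng".

euiyng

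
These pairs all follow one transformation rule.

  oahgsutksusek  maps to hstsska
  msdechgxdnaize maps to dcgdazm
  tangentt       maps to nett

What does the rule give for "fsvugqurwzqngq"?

The transformation: move the first 2 characters to the end (rotate left by 2), then keep every other character starting from the first (positions 1st, 3rd, 5th, ...).
Working it through for "fsvugqurwzqngq": intermediate "vugqurwzqngqfs", final "vguwqgf".

vguwqgf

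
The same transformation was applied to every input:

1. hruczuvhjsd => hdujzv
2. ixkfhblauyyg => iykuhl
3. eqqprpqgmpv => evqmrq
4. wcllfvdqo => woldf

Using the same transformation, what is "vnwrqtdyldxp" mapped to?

vxwlqd

Each output is the input with this applied: keep every other character starting from the first (positions 1st, 3rd, 5th, ...), then take characters alternately from the front and the back (1st, last, 2nd, 2nd-last, ...).
On "vnwrqtdyldxp": the first step gives "vwqdlx", and the second then gives "vxwlqd".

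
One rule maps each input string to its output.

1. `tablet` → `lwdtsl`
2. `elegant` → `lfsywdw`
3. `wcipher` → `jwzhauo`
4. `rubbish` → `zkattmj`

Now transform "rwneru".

The transformation: shift every letter 8 places backward in the alphabet (wrapping around), then reverse the string.
"rwneru" → "jofwjm" → "mjwfoj".
(Check on "rubbish": → "jmttakz" → "zkattmj" ✓)

mjwfoj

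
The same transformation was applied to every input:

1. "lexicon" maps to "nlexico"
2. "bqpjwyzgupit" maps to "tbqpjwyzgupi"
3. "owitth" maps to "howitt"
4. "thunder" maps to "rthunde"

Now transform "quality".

In each case the input is transformed by: move the last character to the front.
"quality" → "yqualit".

yqualit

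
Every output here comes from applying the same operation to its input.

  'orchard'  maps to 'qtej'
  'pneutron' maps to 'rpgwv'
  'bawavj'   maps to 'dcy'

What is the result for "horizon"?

jqtk

The pattern: shift every letter 2 places forward in the alphabet (wrapping around), then delete the last 3 characters.
For "horizon", step one produces "jqtkbqp"; step two turns that into "jqtk".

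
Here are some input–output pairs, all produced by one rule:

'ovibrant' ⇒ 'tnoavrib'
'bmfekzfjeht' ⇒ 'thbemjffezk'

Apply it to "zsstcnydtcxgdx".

The transformation: move the last character to the front, then take characters alternately from the front and the back (1st, last, 2nd, 2nd-last, ...).
"zsstcnydtcxgdx" → "xdzgsxscttcdny".

xdzgsxscttcdny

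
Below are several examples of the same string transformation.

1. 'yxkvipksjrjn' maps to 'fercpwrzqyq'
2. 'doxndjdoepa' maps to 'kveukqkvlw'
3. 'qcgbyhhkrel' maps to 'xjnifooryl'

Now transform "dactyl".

khjaf

The pattern: delete the last character, then shift every letter 7 places forward in the alphabet (wrapping around).
Working it through for "dactyl": intermediate "dacty", final "khjaf".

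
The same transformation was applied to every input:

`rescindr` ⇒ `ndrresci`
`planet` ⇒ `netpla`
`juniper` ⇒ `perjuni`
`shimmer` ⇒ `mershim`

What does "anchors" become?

The transformation: move the last 3 characters to the front (rotate right by 3).
Applying that to "anchors" gives "orsanch".

orsanch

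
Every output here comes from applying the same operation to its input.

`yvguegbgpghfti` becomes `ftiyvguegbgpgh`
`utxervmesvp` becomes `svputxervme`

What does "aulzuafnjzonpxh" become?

In each case the input is transformed by: move the last 3 characters to the front (rotate right by 3).
Applying that to "aulzuafnjzonpxh" gives "pxhaulzuafnjzon".

pxhaulzuafnjzon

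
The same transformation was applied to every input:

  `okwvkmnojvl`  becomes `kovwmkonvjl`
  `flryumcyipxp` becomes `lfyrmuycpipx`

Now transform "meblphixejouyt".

emlbhpxijeuoty

The transformation: swap each adjacent pair of characters (1↔2, 3↔4, ...).
So "meblphixejouyt" becomes "emlbhpxijeuoty".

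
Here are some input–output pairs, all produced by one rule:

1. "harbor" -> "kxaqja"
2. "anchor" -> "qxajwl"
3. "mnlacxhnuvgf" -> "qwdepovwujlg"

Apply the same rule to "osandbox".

What's happening: swap the front and back halves of the string, then shift every letter 9 places forward in the alphabet (wrapping around).
For "osandbox", step one produces "dboxosan"; step two turns that into "mkxgxbjw".

mkxgxbjw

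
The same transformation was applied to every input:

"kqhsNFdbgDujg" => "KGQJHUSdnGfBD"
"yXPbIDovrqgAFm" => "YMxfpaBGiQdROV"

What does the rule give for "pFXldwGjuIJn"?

PNfjxiLUDJWg

The pattern: flip the case of every letter, then take characters alternately from the front and the back (1st, last, 2nd, 2nd-last, ...).
"pFXldwGjuIJn" → "PNfjxiLUDJWg".
(Check on "yXPbIDovrqgAFm": → "YxpBidOVRQGafM" → "YMxfpaBGiQdROV" ✓)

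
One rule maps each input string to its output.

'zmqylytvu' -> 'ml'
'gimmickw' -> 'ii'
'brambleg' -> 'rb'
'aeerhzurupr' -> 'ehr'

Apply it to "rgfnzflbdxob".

The pattern: keep one character in every 3, starting at position 2 (positions 2nd, 5th, 8th, ...), then delete the last character.
Starting from "rgfnzflbdxob": after the first operation, "gzbo"; after the second, "gzb".

gzb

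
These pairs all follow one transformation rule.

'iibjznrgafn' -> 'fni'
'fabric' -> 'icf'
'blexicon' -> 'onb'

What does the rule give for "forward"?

Looking at the pairs, the operation is to move the first character to the end, then keep only the last 3 characters.
Doing the same to "forward": "rdf".

rdf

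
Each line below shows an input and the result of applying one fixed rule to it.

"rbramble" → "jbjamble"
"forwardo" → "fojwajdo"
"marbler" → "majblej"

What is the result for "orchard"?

ojchajd

The pattern: replace every "r" with "j".
"orchard" → "ojchajd".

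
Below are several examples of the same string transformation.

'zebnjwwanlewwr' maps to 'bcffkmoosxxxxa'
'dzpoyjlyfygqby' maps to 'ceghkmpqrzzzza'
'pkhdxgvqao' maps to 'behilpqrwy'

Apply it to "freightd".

The pattern: sort the characters into alphabetical order, then shift every letter 1 place forward in the alphabet (wrapping around).
"freightd" → "defghirt" → "efghijsu".

efghijsu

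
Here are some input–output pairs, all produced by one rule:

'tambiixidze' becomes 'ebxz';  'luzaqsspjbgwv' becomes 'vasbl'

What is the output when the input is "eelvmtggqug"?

gvgu

The rule is to swap the first and last characters, then keep one character in every 3, starting at position 1 (positions 1st, 4th, 7th, ...).
"eelvmtggqug" → "gelvmtggque" → "gvgu".
(Check on "tambiixidze": → "eambiixidzt" → "ebxz" ✓)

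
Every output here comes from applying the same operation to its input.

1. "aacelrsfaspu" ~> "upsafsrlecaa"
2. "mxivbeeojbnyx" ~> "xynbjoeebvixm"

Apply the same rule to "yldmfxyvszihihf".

fhihizsvyxfmdly

The transformation: reverse the string.
Applying that to "yldmfxyvszihihf" gives "fhihizsvyxfmdly".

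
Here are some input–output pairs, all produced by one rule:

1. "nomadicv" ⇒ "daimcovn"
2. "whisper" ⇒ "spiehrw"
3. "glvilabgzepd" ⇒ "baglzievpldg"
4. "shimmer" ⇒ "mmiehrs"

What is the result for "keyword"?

woyredk

Rule — take characters alternately from the front and the back (1st, last, 2nd, 2nd-last, ...), then reverse the string.
Starting from "keyword": after the first operation, "kderyow"; after the second, "woyredk".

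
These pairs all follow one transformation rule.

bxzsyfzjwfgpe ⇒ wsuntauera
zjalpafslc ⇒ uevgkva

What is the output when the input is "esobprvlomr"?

znjwkmqg

In each case the input is transformed by: delete the last 3 characters, then shift every letter 5 places backward in the alphabet (wrapping around).
"esobprvlomr" → "esobprvl" → "znjwkmqg".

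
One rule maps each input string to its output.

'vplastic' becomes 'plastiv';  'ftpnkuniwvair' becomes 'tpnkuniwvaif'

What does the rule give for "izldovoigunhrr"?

zldovoigunhri

The transformation: delete the last character, then move the first character to the end.
Applying both steps to "izldovoigunhrr": "izldovoigunhr", then "zldovoigunhri".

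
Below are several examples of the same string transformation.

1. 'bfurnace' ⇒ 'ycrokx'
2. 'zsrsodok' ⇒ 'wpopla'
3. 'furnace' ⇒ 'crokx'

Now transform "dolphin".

alime

The transformation: delete the last 2 characters, then shift every letter 3 places backward in the alphabet (wrapping around).
For "dolphin", step one produces "dolph"; step two turns that into "alime".
(Check on "zsrsodok": → "zsrsod" → "wpopla" ✓)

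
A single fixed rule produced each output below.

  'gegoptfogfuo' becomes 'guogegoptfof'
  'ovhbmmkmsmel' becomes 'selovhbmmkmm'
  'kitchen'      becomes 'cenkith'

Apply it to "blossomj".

smjbloso

The pattern: move the last 3 characters to the front (rotate right by 3), then swap the first and last characters.
Applying that to "blossomj" gives "smjbloso".
(Check on "kitchen": → "henkitc" → "cenkith" ✓)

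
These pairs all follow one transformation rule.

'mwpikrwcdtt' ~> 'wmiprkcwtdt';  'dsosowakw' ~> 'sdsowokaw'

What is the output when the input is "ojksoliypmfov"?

In each case the input is transformed by: swap each adjacent pair of characters (1↔2, 3↔4, ...).
"ojksoliypmfov" → "joskloyimpofv".

joskloyimpofv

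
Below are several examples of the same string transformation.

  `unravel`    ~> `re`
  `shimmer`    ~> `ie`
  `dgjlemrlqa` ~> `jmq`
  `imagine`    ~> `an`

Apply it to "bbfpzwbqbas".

fwb

What's happening: keep one character in every 3, starting at position 3 (positions 3rd, 6th, 9th, ...).
So "bbfpzwbqbas" becomes "fwb".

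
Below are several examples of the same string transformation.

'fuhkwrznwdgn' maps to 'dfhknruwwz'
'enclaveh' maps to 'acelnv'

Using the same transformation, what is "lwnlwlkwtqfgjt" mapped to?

fgklllnqtwww

In each case the input is transformed by: delete the last 2 characters, then sort the characters into alphabetical order.
Starting from "lwnlwlkwtqfgjt": after the first operation, "lwnlwlkwtqfg"; after the second, "fgklllnqtwww".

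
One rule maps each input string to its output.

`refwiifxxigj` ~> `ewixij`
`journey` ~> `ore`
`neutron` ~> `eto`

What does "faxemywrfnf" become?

aeyrn

What's happening: keep every other character starting from the second (positions 2nd, 4th, 6th, ...).
Applying that to "faxemywrfnf" gives "aeyrn".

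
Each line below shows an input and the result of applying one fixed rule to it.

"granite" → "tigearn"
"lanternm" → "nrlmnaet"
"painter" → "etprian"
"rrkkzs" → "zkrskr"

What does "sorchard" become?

Each output is the input with this applied: move the last 3 characters to the front (rotate right by 3), then swap each adjacent pair of characters (1↔2, 3↔4, ...).
Applying both steps to "sorchard": "ardsorch", then "rasdrohc".
(Check on "granite": → "itegran" → "tigearn" ✓)

rasdrohc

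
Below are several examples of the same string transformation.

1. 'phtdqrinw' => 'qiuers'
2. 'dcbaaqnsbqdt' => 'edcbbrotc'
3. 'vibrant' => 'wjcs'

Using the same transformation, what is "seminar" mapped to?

What's happening: shift every letter 1 place forward in the alphabet (wrapping around), then delete the last 3 characters.
Starting from "seminar": after the first operation, "tfnjobs"; after the second, "tfnj".
(Check on "dcbaaqnsbqdt": → "edcbbrotcreu" → "edcbbrotc" ✓)

tfnj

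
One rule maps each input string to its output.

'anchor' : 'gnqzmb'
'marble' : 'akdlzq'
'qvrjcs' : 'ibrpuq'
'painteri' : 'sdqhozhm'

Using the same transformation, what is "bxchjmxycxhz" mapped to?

In each case the input is transformed by: shift every letter 1 place backward in the alphabet (wrapping around), then swap the front and back halves of the string.
On "bxchjmxycxhz": the first step gives "awbgilwxbwgy", and the second then gives "wxbwgyawbgil".

wxbwgyawbgil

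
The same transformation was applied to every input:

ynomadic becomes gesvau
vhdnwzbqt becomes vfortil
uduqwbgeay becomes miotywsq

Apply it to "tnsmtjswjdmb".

Each output is the input with this applied: delete the first 2 characters, then shift every letter 8 places backward in the alphabet (wrapping around).
Working it through for "tnsmtjswjdmb": intermediate "smtjswjdmb", final "kelbkobvet".

kelbkobvet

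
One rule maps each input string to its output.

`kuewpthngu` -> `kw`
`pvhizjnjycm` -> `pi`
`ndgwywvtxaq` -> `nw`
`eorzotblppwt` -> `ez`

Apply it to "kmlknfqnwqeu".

kk

What's happening: keep one character in every 3, starting at position 1 (positions 1st, 4th, 7th, ...), then keep only the first 2 characters.
On "kmlknfqnwqeu": the first step gives "kkqq", and the second then gives "kk".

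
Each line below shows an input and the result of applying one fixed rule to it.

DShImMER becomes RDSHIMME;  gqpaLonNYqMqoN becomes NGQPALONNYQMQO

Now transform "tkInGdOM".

The rule is to move the last character to the front, then convert every letter to uppercase.
On "tkInGdOM": the first step gives "MtkInGdO", and the second then gives "MTKINGDO".

MTKINGDO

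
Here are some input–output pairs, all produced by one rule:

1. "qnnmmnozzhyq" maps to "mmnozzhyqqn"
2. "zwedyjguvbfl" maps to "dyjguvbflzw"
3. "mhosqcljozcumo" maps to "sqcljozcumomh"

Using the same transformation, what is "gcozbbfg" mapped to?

zbbfggc

In each case the input is transformed by: move the first 3 characters to the end (rotate left by 3), then delete the last character.
Working it through for "gcozbbfg": intermediate "zbbfggco", final "zbbfggc".
(Check on "zwedyjguvbfl": → "dyjguvbflzwe" → "dyjguvbflzw" ✓)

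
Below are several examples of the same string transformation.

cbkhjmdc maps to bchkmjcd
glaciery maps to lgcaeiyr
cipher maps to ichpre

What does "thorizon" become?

The transformation: swap each adjacent pair of characters (1↔2, 3↔4, ...).
"thorizon" → "htrozino".

htrozino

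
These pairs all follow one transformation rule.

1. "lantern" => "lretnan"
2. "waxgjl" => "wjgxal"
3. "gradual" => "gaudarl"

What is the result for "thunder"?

tednuhr

The pattern: reverse the string, then swap the first and last characters.
On "thunder": the first step gives "rednuht", and the second then gives "tednuhr".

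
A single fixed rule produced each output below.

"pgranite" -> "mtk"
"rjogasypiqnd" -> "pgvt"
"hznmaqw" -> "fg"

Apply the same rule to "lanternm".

Rule — shift every letter 6 places forward in the alphabet (wrapping around), then keep one character in every 3, starting at position 2 (positions 2nd, 5th, 8th, ...).
"lanternm" → "rgtzkxts" → "gks".

gks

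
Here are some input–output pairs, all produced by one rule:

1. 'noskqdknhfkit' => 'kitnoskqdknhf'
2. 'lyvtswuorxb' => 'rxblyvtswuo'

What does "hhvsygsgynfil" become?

What's happening: move the last 3 characters to the front (rotate right by 3).
Applying that to "hhvsygsgynfil" gives "filhhvsygsgyn".

filhhvsygsgyn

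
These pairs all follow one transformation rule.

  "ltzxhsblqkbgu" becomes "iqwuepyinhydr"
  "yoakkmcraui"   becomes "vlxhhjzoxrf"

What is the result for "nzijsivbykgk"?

kwfgpfsyvhdh

What's happening: shift every letter 3 places backward in the alphabet (wrapping around).
"nzijsivbykgk" → "kwfgpfsyvhdh".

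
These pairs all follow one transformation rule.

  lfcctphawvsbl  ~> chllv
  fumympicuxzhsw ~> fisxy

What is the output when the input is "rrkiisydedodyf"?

In each case the input is transformed by: keep one character in every 3, starting at position 1 (positions 1st, 4th, 7th, ...), then sort the characters into alphabetical order.
"rrkiisydedodyf" → "diryy".

diryy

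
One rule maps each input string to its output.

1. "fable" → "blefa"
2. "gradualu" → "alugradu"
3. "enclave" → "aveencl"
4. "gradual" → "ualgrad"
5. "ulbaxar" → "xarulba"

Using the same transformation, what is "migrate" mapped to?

atemigr

The transformation: move the last 3 characters to the front (rotate right by 3).
Doing the same to "migrate": "atemigr".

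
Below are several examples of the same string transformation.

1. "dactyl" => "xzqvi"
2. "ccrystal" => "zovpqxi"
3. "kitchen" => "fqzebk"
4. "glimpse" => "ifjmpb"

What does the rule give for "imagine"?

Rule — shift every letter 3 places backward in the alphabet (wrapping around), then delete the first character.
Starting from "imagine": after the first operation, "fjxdfkb"; after the second, "jxdfkb".

jxdfkb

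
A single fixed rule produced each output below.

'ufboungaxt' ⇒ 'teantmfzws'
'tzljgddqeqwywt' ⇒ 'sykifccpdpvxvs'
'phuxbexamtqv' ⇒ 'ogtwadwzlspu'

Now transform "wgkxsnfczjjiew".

vfjwrmebyiihdv

The transformation: shift every letter 1 place backward in the alphabet (wrapping around).
Applying that to "wgkxsnfczjjiew" gives "vfjwrmebyiihdv".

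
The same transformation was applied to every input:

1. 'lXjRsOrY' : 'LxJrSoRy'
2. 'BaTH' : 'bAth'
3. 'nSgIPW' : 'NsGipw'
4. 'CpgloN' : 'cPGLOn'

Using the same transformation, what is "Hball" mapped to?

hBALL

What's happening: flip the case of every letter.
On "Hball" that produces "hBALL".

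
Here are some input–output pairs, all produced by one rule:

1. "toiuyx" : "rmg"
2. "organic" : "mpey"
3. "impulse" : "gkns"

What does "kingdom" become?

The transformation: shift every letter 2 places backward in the alphabet (wrapping around), then delete the last 3 characters.
"kingdom" → "igle".
(Check on "organic": → "mpeylga" → "mpey" ✓)

igle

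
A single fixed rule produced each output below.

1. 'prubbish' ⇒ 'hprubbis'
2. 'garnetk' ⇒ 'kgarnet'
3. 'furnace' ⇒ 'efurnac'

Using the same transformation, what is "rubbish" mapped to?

hrubbis

The pattern: move the last character to the front.
Doing the same to "rubbish": "hrubbis".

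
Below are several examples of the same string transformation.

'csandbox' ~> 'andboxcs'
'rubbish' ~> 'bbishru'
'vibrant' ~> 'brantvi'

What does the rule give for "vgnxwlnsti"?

Rule — move the first 2 characters to the end (rotate left by 2).
So "vgnxwlnsti" becomes "nxwlnstivg".

nxwlnstivg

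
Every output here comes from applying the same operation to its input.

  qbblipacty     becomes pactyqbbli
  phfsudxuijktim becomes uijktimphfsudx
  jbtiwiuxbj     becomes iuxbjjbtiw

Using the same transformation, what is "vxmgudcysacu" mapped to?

What's happening: swap the front and back halves of the string.
"vxmgudcysacu" → "cysacuvxmgud".

cysacuvxmgud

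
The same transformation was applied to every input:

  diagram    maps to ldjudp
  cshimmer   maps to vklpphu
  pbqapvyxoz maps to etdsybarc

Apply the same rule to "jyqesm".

bthvp

The rule is to shift every letter 3 places forward in the alphabet (wrapping around), then delete the first character.
On "jyqesm": the first step gives "mbthvp", and the second then gives "bthvp".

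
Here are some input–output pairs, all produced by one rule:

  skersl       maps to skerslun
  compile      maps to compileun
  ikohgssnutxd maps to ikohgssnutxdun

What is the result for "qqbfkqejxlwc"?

qqbfkqejxlwcun

Looking at the pairs, the operation is to append "un".
So "qqbfkqejxlwc" becomes "qqbfkqejxlwcun".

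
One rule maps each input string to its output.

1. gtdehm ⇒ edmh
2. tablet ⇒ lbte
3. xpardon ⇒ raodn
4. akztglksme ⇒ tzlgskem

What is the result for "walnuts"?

nltus

Looking at the pairs, the operation is to delete the first 2 characters, then swap each adjacent pair of characters (1↔2, 3↔4, ...).
For "walnuts", step one produces "lnuts"; step two turns that into "nltus".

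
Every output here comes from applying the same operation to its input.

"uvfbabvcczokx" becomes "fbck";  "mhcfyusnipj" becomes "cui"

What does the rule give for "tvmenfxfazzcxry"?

mfacy

In each case the input is transformed by: keep one character in every 3, starting at position 3 (positions 3rd, 6th, 9th, ...).
Applying that to "tvmenfxfazzcxry" gives "mfacy".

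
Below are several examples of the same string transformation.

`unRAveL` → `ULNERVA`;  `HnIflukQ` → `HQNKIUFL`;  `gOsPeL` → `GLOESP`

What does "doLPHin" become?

The rule is to take characters alternately from the front and the back (1st, last, 2nd, 2nd-last, ...), then convert every letter to uppercase.
"doLPHin" → "DNOILHP".
(Check on "HnIflukQ": → "HQnkIufl" → "HQNKIUFL" ✓)

DNOILHP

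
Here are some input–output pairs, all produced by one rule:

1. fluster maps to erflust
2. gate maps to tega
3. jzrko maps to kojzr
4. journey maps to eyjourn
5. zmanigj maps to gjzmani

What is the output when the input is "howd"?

wdho

The pattern: move the last 2 characters to the front (rotate right by 2).
On "howd" that produces "wdho".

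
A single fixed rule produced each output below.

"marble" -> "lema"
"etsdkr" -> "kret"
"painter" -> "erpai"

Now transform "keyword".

rdkey

The pattern: move the last 2 characters to the front (rotate right by 2), then delete the last 2 characters.
For "keyword", step one produces "rdkeywo"; step two turns that into "rdkey".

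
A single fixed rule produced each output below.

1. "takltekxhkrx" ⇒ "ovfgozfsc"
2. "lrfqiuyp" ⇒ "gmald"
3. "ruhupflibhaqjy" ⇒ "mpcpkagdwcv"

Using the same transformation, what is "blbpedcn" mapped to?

wgwkz

Rule — delete the last 3 characters, then shift every letter 5 places backward in the alphabet (wrapping around).
Starting from "blbpedcn": after the first operation, "blbpe"; after the second, "wgwkz".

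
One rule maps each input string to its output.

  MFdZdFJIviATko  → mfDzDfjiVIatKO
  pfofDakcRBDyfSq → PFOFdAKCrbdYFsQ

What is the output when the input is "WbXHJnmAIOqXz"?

The rule is to flip the case of every letter.
Applying that to "WbXHJnmAIOqXz" gives "wBxhjNMaioQxZ".

wBxhjNMaioQxZ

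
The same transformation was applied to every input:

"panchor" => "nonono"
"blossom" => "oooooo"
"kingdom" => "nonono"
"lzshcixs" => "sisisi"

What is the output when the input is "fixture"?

The pattern: keep one character in every 3, starting at position 3 (positions 3rd, 6th, 9th, ...), then write the whole string 3 times in a row.
Applying both steps to "fixture": "xr", then "xrxrxr".

xrxrxr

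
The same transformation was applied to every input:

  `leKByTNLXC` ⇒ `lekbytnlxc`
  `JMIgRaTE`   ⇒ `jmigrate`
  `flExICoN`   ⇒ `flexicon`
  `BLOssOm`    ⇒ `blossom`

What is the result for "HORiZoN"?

horizon

What's happening: convert every letter to lowercase.
"HORiZoN" → "horizon".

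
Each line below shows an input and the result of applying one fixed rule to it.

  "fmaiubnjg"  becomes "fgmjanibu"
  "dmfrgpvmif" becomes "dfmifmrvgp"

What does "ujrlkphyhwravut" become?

The transformation: take characters alternately from the front and the back (1st, last, 2nd, 2nd-last, ...).
On "ujrlkphyhwravut" that produces "utjurvlakrpwhhy".

utjurvlakrpwhhy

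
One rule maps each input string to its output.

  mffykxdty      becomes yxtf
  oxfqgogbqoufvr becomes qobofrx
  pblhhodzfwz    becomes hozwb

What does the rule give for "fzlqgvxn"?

qvnz

The transformation: keep every other character starting from the second (positions 2nd, 4th, 6th, ...), then move the first character to the end.
On "fzlqgvxn" that produces "qvnz".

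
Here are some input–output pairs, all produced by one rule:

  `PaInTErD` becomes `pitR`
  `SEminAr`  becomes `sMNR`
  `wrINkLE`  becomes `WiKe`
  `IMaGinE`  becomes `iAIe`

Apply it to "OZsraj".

In each case the input is transformed by: keep every other character starting from the first (positions 1st, 3rd, 5th, ...), then flip the case of every letter.
On "OZsraj": the first step gives "Osa", and the second then gives "oSA".

oSA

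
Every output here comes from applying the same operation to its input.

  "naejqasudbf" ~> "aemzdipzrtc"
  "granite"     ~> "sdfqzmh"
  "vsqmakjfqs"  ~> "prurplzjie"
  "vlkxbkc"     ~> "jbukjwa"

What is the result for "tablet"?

dsszak

The rule is to shift every letter 1 place backward in the alphabet (wrapping around), then move the last 2 characters to the front (rotate right by 2).
So "tablet" becomes "dsszak".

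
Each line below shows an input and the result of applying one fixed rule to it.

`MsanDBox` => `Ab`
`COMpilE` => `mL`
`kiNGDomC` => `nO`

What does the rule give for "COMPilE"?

The rule is to keep one character in every 3, starting at position 3 (positions 3rd, 6th, 9th, ...), then flip the case of every letter.
On "COMPilE": the first step gives "Ml", and the second then gives "mL".

mL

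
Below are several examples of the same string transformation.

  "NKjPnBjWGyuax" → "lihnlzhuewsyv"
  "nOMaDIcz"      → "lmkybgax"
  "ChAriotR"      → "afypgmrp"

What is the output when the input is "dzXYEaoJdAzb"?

bxvwcymhbyxz

What's happening: shift every letter 2 places backward in the alphabet (wrapping around), then convert every letter to lowercase.
On "dzXYEaoJdAzb": the first step gives "bxVWCymHbYxz", and the second then gives "bxvwcymhbyxz".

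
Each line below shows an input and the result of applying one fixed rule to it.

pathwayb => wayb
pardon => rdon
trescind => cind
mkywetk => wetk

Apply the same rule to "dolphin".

Looking at the pairs, the operation is to keep only the last 4 characters.
So "dolphin" becomes "phin".

phin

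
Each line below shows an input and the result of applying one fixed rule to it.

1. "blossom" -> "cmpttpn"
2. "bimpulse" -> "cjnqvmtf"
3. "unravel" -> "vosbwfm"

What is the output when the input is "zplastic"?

aqmbtujd

The transformation: shift every letter 1 place forward in the alphabet (wrapping around).
On "zplastic" that produces "aqmbtujd".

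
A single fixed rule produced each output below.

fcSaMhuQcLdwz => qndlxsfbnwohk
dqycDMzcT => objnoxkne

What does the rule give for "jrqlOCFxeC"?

Looking at the pairs, the operation is to shift every letter 11 places forward in the alphabet (wrapping around), then convert every letter to lowercase.
Applying both steps to "jrqlOCFxeC": "ucbwZNQipN", then "ucbwznqipn".

ucbwznqipn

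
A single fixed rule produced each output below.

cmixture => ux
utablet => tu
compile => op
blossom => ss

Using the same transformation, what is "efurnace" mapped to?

ru

In each case the input is transformed by: sort the characters into alphabetical order, then keep only the last 2 characters.
Starting from "efurnace": after the first operation, "aceefnru"; after the second, "ru".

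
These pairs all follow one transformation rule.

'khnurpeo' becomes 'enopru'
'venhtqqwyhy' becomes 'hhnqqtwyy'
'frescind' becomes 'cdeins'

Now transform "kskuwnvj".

Looking at the pairs, the operation is to delete the first 2 characters, then sort the characters into alphabetical order.
For "kskuwnvj", step one produces "kuwnvj"; step two turns that into "jknuvw".

jknuvw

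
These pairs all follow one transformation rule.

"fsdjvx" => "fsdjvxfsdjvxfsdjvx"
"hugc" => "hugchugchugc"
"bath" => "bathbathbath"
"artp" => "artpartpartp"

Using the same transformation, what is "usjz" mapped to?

Rule — write the whole string 3 times in a row.
For "usjz" the result is "usjzusjzusjz".

usjzusjzusjz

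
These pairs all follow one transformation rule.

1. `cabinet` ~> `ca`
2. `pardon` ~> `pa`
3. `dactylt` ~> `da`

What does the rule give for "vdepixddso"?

vd

The pattern: keep only the first 2 characters.
On "vdepixddso" that produces "vd".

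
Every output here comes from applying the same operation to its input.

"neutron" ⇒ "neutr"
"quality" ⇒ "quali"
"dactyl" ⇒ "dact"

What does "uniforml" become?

In each case the input is transformed by: delete the last 2 characters.
So "uniforml" becomes "unifor".

unifor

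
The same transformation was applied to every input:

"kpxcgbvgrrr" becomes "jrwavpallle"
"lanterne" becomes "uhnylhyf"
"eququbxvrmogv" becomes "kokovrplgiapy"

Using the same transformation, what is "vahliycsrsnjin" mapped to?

Each output is the input with this applied: shift every letter 6 places backward in the alphabet (wrapping around), then move the first character to the end.
On "vahliycsrsnjin": the first step gives "pubfcswmlmhdch", and the second then gives "ubfcswmlmhdchp".
(Check on "lanterne": → "fuhnylhy" → "uhnylhyf" ✓)

ubfcswmlmhdchp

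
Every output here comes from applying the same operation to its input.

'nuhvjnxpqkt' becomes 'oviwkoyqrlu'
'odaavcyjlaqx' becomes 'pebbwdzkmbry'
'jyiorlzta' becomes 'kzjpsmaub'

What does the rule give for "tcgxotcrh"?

Rule — shift every letter 1 place forward in the alphabet (wrapping around).
Doing the same to "tcgxotcrh": "udhypudsi".

udhypudsi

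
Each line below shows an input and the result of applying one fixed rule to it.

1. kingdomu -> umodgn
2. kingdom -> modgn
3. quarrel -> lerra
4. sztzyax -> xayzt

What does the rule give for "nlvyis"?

What's happening: reverse the string, then delete the last 2 characters.
Applying both steps to "nlvyis": "siyvln", then "siyv".

siyv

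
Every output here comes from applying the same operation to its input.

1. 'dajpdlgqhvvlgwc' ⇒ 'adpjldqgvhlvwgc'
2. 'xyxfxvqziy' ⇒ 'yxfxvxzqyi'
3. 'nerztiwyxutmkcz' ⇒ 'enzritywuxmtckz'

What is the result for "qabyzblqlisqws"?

The rule is to swap each adjacent pair of characters (1↔2, 3↔4, ...).
For "qabyzblqlisqws" the result is "aqybbzqlilqssw".

aqybbzqlilqssw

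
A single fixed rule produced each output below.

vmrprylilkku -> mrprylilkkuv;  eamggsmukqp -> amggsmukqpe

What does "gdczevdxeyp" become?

dczevdxeypg

Looking at the pairs, the operation is to move the first character to the end.
Applying that to "gdczevdxeyp" gives "dczevdxeypg".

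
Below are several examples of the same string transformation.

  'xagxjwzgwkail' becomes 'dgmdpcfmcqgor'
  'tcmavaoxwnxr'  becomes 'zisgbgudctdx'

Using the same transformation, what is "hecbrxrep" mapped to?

What's happening: shift every letter 6 places forward in the alphabet (wrapping around).
Applying that to "hecbrxrep" gives "nkihxdxkv".

nkihxdxkv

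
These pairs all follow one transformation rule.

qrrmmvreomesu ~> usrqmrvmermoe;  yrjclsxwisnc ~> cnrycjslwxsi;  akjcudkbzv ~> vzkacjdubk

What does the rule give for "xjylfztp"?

ptjxlyzf

The pattern: move the last 2 characters to the front (rotate right by 2), then swap each adjacent pair of characters (1↔2, 3↔4, ...).
"xjylfztp" → "tpxjylfz" → "ptjxlyzf".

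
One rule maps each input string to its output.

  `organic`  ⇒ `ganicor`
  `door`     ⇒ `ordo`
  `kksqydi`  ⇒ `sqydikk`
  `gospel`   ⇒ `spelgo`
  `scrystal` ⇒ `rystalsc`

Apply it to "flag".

agfl

Each output is the input with this applied: move the first 2 characters to the end (rotate left by 2).
Doing the same to "flag": "agfl".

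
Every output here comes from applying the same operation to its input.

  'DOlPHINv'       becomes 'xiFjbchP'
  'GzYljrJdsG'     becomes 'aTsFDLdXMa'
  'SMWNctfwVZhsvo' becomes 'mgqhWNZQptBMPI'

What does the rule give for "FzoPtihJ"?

The pattern: flip the case of every letter, then shift every letter 6 places backward in the alphabet (wrapping around).
Starting from "FzoPtihJ": after the first operation, "fZOpTIHj"; after the second, "zTIjNCBd".

zTIjNCBd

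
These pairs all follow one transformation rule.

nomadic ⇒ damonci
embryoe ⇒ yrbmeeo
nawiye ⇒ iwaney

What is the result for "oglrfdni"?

The pattern: move the last 2 characters to the front (rotate right by 2), then reverse the string.
For "oglrfdni" the result is "dfrlgoin".
(Check on "nawiye": → "yenawi" → "iwaney" ✓)

dfrlgoin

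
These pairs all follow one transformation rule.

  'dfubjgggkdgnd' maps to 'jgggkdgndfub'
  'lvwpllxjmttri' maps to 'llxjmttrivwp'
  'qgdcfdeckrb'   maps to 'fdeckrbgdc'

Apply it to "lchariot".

riotcha

In each case the input is transformed by: delete the first character, then move the first 3 characters to the end (rotate left by 3).
On "lchariot" that produces "riotcha".
(Check on "lvwpllxjmttri": → "vwpllxjmttri" → "llxjmttrivwp" ✓)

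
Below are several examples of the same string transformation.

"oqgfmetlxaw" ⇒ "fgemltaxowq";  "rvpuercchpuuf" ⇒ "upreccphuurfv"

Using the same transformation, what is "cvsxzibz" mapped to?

xsizzbvc

The rule is to move the first 2 characters to the end (rotate left by 2), then swap each adjacent pair of characters (1↔2, 3↔4, ...).
For "cvsxzibz", step one produces "sxzibzcv"; step two turns that into "xsizzbvc".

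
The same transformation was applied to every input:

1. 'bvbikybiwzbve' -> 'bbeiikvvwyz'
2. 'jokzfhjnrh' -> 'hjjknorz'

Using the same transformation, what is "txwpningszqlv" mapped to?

Looking at the pairs, the operation is to sort the characters into alphabetical order, then delete the first 2 characters.
For "txwpningszqlv", step one produces "gilnnpqstvwxz"; step two turns that into "lnnpqstvwxz".
(Check on "bvbikybiwzbve": → "bbbbeiikvvwyz" → "bbeiikvvwyz" ✓)

lnnpqstvwxz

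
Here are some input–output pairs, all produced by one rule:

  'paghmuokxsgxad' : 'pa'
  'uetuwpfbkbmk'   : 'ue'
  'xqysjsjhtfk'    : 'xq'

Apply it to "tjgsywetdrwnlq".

In each case the input is transformed by: keep only the first 2 characters.
Applying that to "tjgsywetdrwnlq" gives "tj".

tj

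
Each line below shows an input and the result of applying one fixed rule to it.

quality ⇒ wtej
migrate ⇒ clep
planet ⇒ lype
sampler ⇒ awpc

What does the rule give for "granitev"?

Rule — shift every letter 11 places forward in the alphabet (wrapping around), then keep only the last 4 characters.
"granitev" → "rclytepg" → "tepg".
(Check on "quality": → "bflwtej" → "wtej" ✓)

tepg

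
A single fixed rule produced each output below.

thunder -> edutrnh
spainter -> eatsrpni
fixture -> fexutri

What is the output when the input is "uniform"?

Rule — sort the characters into reverse alphabetical order, then move the last 2 characters to the front (rotate right by 2).
Working it through for "uniform": intermediate "uronmif", final "ifuronm".

ifuronm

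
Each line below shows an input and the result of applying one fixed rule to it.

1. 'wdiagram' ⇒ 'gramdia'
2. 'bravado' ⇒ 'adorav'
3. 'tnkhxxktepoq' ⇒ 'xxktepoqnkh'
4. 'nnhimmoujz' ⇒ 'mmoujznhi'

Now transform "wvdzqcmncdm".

qcmncdmvdz

The pattern: delete the first character, then move the first 3 characters to the end (rotate left by 3).
"wvdzqcmncdm" → "vdzqcmncdm" → "qcmncdmvdz".
(Check on "tnkhxxktepoq": → "nkhxxktepoq" → "xxktepoqnkh" ✓)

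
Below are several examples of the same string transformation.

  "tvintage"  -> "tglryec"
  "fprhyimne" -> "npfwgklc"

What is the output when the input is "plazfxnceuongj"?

jyxdvlacsmleh

The rule is to delete the first character, then shift every letter 2 places backward in the alphabet (wrapping around).
Applying both steps to "plazfxnceuongj": "lazfxnceuongj", then "jyxdvlacsmleh".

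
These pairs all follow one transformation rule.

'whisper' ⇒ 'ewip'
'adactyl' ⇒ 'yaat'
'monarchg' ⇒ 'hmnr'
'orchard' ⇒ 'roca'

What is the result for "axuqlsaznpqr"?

Rule — move the last 2 characters to the front (rotate right by 2), then keep every other character starting from the first (positions 1st, 3rd, 5th, ...).
On "axuqlsaznpqr" that produces "qaulan".

qaulan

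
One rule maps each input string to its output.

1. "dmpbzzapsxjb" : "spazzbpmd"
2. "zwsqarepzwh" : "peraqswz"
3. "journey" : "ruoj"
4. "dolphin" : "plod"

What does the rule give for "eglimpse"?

milge

In each case the input is transformed by: reverse the string, then delete the first 3 characters.
For "eglimpse", step one produces "espmilge"; step two turns that into "milge".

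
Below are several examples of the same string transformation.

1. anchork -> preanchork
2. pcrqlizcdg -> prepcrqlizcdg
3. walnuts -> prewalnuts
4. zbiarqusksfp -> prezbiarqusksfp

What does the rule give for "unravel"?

preunravel

The transformation: prepend "pre".
On "unravel" that produces "preunravel".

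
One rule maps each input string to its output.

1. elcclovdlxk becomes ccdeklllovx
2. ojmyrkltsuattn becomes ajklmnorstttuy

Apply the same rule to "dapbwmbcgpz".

Rule — sort the characters into alphabetical order.
For "dapbwmbcgpz" the result is "abbcdgmppwz".

abbcdgmppwz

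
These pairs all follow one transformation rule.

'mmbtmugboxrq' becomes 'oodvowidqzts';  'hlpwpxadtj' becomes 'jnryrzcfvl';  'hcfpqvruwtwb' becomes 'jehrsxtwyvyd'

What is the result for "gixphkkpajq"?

The rule is to shift every letter 2 places forward in the alphabet (wrapping around).
Applying that to "gixphkkpajq" gives "ikzrjmmrcls".

ikzrjmmrcls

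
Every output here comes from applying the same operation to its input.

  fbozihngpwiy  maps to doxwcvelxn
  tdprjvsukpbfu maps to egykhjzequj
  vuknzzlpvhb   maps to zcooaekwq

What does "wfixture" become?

Looking at the pairs, the operation is to shift every letter 11 places backward in the alphabet (wrapping around), then delete the first 2 characters.
Starting from "wfixture": after the first operation, "luxmijgt"; after the second, "xmijgt".

xmijgt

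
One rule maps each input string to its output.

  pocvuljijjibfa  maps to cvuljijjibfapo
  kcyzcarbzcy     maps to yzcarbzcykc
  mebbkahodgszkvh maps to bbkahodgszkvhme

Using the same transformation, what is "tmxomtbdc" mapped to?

The pattern: move the first 2 characters to the end (rotate left by 2).
Applying that to "tmxomtbdc" gives "xomtbdctm".

xomtbdctm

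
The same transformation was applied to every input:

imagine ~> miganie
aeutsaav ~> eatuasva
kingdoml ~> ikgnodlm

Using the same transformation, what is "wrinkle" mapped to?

rwnilke

Looking at the pairs, the operation is to swap each adjacent pair of characters (1↔2, 3↔4, ...).
So "wrinkle" becomes "rwnilke".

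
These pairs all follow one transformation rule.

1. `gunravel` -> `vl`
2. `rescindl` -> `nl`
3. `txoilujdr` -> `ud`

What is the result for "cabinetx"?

The rule is to keep every other character starting from the second (positions 2nd, 4th, 6th, ...), then delete the first 2 characters.
On "cabinetx" that produces "ex".

ex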